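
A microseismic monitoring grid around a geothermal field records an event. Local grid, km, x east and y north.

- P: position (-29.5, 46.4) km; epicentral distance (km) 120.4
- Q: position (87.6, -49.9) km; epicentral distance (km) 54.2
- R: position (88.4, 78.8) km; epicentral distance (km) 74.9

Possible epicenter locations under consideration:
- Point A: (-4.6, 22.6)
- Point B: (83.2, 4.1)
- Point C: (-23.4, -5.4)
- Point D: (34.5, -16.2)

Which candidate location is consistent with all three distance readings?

For each candidate, compare |candidate − station| to the reported distance:
Point A: residuals P 86.0, Q 63.1, R 33.8 → max 86.0 km
Point B: residuals P 0.0, Q 0.0, R 0.0 → max 0.0 km
Point C: residuals P 68.2, Q 65.4, R 65.1 → max 68.2 km
Point D: residuals P 30.9, Q 8.7, R 34.3 → max 34.3 km
Only Point B has all residuals ≈ 0.

Point B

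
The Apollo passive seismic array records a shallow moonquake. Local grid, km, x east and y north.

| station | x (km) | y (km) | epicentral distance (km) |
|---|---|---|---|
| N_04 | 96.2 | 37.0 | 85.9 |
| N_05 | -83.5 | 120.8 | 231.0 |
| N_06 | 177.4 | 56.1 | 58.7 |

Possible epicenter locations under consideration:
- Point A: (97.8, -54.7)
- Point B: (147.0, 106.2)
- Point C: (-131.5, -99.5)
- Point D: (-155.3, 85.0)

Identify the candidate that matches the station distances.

Point B

For each candidate, compare |candidate − station| to the reported distance:
Point A: residuals N_04 5.8, N_05 21.3, N_06 77.7 → max 77.7 km
Point B: residuals N_04 0.1, N_05 0.0, N_06 0.1 → max 0.1 km
Point C: residuals N_04 179.6, N_05 5.5, N_06 287.2 → max 287.2 km
Point D: residuals N_04 170.1, N_05 150.8, N_06 275.3 → max 275.3 km
Only Point B has all residuals ≈ 0.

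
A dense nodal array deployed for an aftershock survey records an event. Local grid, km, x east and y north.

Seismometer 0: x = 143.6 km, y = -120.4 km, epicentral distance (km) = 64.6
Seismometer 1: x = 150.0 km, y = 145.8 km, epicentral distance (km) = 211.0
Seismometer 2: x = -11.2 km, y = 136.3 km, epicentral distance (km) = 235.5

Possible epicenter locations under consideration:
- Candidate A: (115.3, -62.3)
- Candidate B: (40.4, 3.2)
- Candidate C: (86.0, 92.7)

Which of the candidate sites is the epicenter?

For each candidate, compare |candidate − station| to the reported distance:
Candidate A: residuals Seismometer 0 0.0, Seismometer 1 0.0, Seismometer 2 0.0 → max 0.0 km
Candidate B: residuals Seismometer 0 96.4, Seismometer 1 31.1, Seismometer 2 92.7 → max 96.4 km
Candidate C: residuals Seismometer 0 156.1, Seismometer 1 127.8, Seismometer 2 129.0 → max 156.1 km
Only Candidate A has all residuals ≈ 0.

Candidate A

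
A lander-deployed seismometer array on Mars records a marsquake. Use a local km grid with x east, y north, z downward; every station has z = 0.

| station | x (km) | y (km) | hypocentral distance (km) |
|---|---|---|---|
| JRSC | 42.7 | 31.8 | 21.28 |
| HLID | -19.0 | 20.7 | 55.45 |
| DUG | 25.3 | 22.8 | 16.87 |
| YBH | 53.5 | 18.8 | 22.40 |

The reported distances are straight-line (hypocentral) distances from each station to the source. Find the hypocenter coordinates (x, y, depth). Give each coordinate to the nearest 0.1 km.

x ≈ 34.9 km, y ≈ 16.2 km, depth ≈ 12.2 km

Each station gives a sphere (x−x_i)² + (y−y_i)² + z² = d_i² (stations at z=0).
Subtracting the JRSC sphere from HLID and DUG: z² cancels, leaving linear equations in x and y:
-123.4 x − 22.2 y = -4666.90
-34.8 x − 18.0 y = -1506.36
Solving: x ≈ 34.904, y ≈ 16.206 km (keep extra digits for the depth step; rounded: 34.9, 16.2).
Then from the JRSC sphere: z² = 21.28² − (x − 42.7)² − (y − 31.8)² with x = 34.904, y = 16.206, so z ≈ 12.202 ≈ 12.2 km.
Check against YBH (with the unrounded solution): distance 22.39 ≈ 22.40 km. ✓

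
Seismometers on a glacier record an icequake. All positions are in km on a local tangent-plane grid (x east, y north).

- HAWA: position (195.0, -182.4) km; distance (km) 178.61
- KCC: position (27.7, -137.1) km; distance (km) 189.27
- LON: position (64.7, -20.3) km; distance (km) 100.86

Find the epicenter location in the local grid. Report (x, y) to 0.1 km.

Circle about each station: (x − 195.0)² + (y + 182.4)² = 178.61²; (x − 27.7)² + (y + 137.1)² = 189.27²; (x − 64.7)² + (y + 20.3)² = 100.86².
Subtracting pairs of circle equations eliminates x²+y² and gives linear equations (the radical axes):
-334.6 x + 90.6 y = -55652.66
-260.6 x + 324.2 y = -44967.79
Solving the 2×2 system: x ≈ 164.6, y ≈ -6.4 km.

(164.6, -6.4)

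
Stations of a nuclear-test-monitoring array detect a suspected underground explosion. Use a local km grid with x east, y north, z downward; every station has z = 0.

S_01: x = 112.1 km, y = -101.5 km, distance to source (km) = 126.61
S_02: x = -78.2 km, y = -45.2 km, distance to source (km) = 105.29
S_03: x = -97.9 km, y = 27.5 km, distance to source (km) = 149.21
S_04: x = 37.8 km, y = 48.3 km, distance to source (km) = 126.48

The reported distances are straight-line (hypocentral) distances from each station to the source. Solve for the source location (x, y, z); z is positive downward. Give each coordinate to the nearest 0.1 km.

Each station gives a sphere (x−x_i)² + (y−y_i)² + z² = d_i² (stations at z=0).
Subtracting the S_01 sphere from S_02 and S_03: z² cancels, leaving linear equations in x and y:
-380.6 x + 112.6 y = -9766.27
-420.0 x + 258.0 y = -18761.53
Solving: x ≈ 7.999, y ≈ -59.698 km (keep extra digits for the depth step; rounded: 8.0, -59.7).
Then from the S_01 sphere: z² = 126.61² − (x − 112.1)² − (y + 101.5)² with x = 7.999, y = -59.698, so z ≈ 58.700 ≈ 58.7 km.

(8.0, -59.7, 58.7)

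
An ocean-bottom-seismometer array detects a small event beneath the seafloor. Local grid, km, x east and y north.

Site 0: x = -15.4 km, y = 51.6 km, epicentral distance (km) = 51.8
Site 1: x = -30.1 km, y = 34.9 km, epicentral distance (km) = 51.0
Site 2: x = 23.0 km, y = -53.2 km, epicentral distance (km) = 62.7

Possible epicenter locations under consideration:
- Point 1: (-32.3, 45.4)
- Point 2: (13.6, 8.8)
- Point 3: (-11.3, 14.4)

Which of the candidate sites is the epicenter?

For each candidate, compare |candidate − station| to the reported distance:
Point 1: residuals Site 0 33.8, Site 1 40.3, Site 2 50.3 → max 50.3 km
Point 2: residuals Site 0 0.1, Site 1 0.1, Site 2 0.0 → max 0.1 km
Point 3: residuals Site 0 14.4, Site 1 23.2, Site 2 13.1 → max 23.2 km
Only Point 2 has all residuals ≈ 0.

Point 2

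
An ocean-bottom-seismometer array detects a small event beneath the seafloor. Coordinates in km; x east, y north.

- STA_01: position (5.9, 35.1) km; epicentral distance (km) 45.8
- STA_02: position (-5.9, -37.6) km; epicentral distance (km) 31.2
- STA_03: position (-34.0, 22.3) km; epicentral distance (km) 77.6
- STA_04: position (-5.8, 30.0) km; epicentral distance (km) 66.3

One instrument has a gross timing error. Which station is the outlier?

Solve using three stations at a time. Using STA_02, STA_03, STA_04 (subtract circle equations pairwise → linear system) gives (x, y) ≈ (24.0, -29.2).
Distances from that point to each station vs reported:
  STA_01: calculated 66.8 vs reported 45.8 → residual 21.0 km
  STA_02: calculated 31.1 vs reported 31.2 → residual 0.1 km
  STA_03: calculated 77.6 vs reported 77.6 → residual 0.0 km
  STA_04: calculated 66.3 vs reported 66.3 → residual 0.0 km
STA_02, STA_03, STA_04 are mutually consistent (residuals ≈ 0); STA_01 is off by 21.0 km.

STA_01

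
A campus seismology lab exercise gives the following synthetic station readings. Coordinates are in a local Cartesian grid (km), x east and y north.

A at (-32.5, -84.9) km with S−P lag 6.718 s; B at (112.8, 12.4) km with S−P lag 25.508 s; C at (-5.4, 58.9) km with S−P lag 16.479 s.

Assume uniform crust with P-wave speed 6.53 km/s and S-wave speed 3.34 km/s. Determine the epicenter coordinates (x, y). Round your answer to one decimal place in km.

-52.4 km east, -43.5 km north

Distance from S−P lag: d = Δt · v_P v_S / (v_P − v_S) = Δt · (6.53·3.34)/(6.53−3.34) ≈ 6.8371·Δt.
So d_A = 45.93, d_B = 174.40, d_C = 112.67 km.
Circle about each station: (x + 32.5)² + (y + 84.9)² = 45.93²; (x − 112.8)² + (y − 12.4)² = 174.40²; (x + 5.4)² + (y − 58.9)² = 112.67².
Subtracting the A equation from the B and C equations removes the quadratic terms:
290.6 x + 194.6 y = -23692.46
54.2 x + 287.6 y = -15350.85
Solving the 2×2 system: x ≈ -52.4, y ≈ -43.5 km.
Check against A (with the unrounded x, y): √((x + 32.5)²+(y + 84.9)²) = 45.93 ≈ 45.93 km. ✓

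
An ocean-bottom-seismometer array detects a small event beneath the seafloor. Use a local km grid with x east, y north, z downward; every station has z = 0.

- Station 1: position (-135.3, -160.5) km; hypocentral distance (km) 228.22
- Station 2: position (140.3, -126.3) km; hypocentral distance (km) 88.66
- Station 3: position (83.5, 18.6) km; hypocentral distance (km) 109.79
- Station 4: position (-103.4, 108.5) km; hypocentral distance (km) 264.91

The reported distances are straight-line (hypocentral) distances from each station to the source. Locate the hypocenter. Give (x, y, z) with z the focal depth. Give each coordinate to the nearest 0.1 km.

Each station gives a sphere (x−x_i)² + (y−y_i)² + z² = d_i² (stations at z=0).
Subtracting the Station 1 sphere from Station 2 and Station 3: z² cancels, leaving linear equations in x and y:
551.2 x + 68.4 y = 35793.21
437.6 x + 358.2 y = 3282.39
Solving: x ≈ 75.200, y ≈ -82.706 km (keep extra digits for the depth step; rounded: 75.2, -82.7).
Then from the Station 1 sphere: z² = 228.22² − (x + 135.3)² − (y + 160.5)² with x = 75.200, y = -82.706, so z ≈ 41.500 ≈ 41.5 km.

(75.2, -82.7, 41.5)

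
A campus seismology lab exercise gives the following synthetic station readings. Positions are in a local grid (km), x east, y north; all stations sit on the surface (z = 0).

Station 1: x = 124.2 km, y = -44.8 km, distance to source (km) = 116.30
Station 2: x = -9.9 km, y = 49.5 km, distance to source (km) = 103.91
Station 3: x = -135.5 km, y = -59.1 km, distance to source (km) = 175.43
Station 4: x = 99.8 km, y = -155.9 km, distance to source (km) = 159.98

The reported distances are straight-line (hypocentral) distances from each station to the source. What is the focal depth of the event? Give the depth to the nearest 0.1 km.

Each station gives a sphere (x−x_i)² + (y−y_i)² + z² = d_i² (stations at z=0).
Subtracting the Station 1 sphere from Station 2 and Station 3: z² cancels, leaving linear equations in x and y:
-268.2 x + 188.6 y = -12156.02
-519.4 x − 28.6 y = -12829.61
Solving: x ≈ 26.198, y ≈ -27.198 km (keep extra digits for the depth step; rounded: 26.2, -27.2).
Then from the Station 1 sphere: z² = 116.30² − (x − 124.2)² − (y + 44.8)² with x = 26.198, y = -27.198, so z ≈ 60.095 ≈ 60.1 km.

depth ≈ 60.1 km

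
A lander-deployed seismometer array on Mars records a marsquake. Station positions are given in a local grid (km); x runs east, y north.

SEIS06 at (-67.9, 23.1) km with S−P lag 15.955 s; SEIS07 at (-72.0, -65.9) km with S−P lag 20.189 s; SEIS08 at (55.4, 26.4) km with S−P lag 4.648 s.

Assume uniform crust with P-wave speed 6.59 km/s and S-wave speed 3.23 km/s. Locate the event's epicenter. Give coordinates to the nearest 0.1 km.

(32.1, 8.4)

Distance from S−P lag: d = Δt · v_P v_S / (v_P − v_S) = Δt · (6.59·3.23)/(6.59−3.23) ≈ 6.3350·Δt.
So d_SEIS06 = 101.08, d_SEIS07 = 127.90, d_SEIS08 = 29.45 km.
Circle about each station: (x + 67.9)² + (y − 23.1)² = 101.08²; (x + 72.0)² + (y + 65.9)² = 127.90²; (x − 55.4)² + (y − 26.4)² = 29.45².
Subtracting the SEIS06 equation from the SEIS07 and SEIS08 equations removes the quadratic terms:
-8.2 x − 178.0 y = -1758.45
246.6 x + 6.6 y = 7971.96
Solving the 2×2 system: x ≈ 32.1, y ≈ 8.4 km.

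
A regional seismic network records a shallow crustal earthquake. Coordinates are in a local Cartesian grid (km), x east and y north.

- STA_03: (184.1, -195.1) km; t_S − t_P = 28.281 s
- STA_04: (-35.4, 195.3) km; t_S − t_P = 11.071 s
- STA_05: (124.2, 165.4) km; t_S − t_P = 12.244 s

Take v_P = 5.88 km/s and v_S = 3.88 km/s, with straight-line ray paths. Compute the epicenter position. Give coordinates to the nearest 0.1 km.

(14.3, 79.2)

Distance from S−P lag: d = Δt · v_P v_S / (v_P − v_S) = Δt · (5.88·3.88)/(5.88−3.88) ≈ 11.4072·Δt.
So d_STA_03 = 322.61, d_STA_04 = 126.29, d_STA_05 = 139.67 km.
Circle about each station: (x − 184.1)² + (y + 195.1)² = 322.61²; (x + 35.4)² + (y − 195.3)² = 126.29²; (x − 124.2)² + (y − 165.4)² = 139.67².
Subtracting the STA_03 equation from the STA_04 and STA_05 equations removes the quadratic terms:
-439.0 x + 780.8 y = 55566.48
-119.8 x + 721.0 y = 55395.48
Solving the 2×2 system: x ≈ 14.3, y ≈ 79.2 km.
Check against STA_03 (with the unrounded x, y): √((x − 184.1)²+(y + 195.1)²) = 322.61 ≈ 322.61 km. ✓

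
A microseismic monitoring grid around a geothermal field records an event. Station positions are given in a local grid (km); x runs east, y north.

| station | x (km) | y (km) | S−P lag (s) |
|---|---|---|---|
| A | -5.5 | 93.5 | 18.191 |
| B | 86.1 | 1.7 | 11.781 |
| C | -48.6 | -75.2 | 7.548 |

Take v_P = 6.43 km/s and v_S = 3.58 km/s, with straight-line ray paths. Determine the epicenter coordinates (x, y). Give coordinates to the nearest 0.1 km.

Distance from S−P lag: d = Δt · v_P v_S / (v_P − v_S) = Δt · (6.43·3.58)/(6.43−3.58) ≈ 8.0770·Δt.
So d_A = 146.93, d_B = 95.15, d_C = 60.97 km.
Circle about each station: (x + 5.5)² + (y − 93.5)² = 146.93²; (x − 86.1)² + (y − 1.7)² = 95.15²; (x + 48.6)² + (y + 75.2)² = 60.97².
Subtracting the A equation from the B and C equations removes the quadratic terms:
183.2 x − 183.6 y = 11178.50
-86.2 x − 337.4 y = 17115.58
Solving the 2×2 system: x ≈ 8.1, y ≈ -52.8 km.
Check against A (with the unrounded x, y): √((x + 5.5)²+(y − 93.5)²) = 146.93 ≈ 146.93 km. ✓

8.1 km east, -52.8 km north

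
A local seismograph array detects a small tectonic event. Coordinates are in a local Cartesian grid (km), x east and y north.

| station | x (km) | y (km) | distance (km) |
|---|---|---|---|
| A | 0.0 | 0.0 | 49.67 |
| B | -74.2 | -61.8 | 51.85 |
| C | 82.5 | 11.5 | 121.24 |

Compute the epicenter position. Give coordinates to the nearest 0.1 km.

x ≈ -26.2 km, y ≈ -42.2 km

Circle about each station: x² + y² = 49.67²; (x + 74.2)² + (y + 61.8)² = 51.85²; (x − 82.5)² + (y − 11.5)² = 121.24².
Subtracting pairs of circle equations eliminates x²+y² and gives linear equations (the radical axes):
-148.4 x − 123.6 y = 9103.57
165.0 x + 23.0 y = -5293.53
Solving the 2×2 system: x ≈ -26.2, y ≈ -42.2 km.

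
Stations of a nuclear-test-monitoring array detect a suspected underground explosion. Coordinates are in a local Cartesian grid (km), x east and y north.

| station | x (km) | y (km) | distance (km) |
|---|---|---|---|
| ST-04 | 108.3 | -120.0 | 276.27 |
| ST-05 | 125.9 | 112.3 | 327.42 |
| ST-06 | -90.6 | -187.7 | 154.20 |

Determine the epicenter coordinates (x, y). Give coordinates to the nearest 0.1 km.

-158.8 km east, -49.4 km north

Circle about each station: (x − 108.3)² + (y + 120.0)² = 276.27²; (x − 125.9)² + (y − 112.3)² = 327.42²; (x + 90.6)² + (y + 187.7)² = 154.20².
Subtracting pairs of circle equations eliminates x²+y² and gives linear equations (the radical axes):
35.2 x + 464.6 y = -28545.53
-397.8 x − 135.4 y = 69858.23
Solving the 2×2 system: x ≈ -158.8, y ≈ -49.4 km.
Check against ST-04 (with the unrounded x, y): √((x − 108.3)²+(y + 120.0)²) = 276.26 ≈ 276.27 km. ✓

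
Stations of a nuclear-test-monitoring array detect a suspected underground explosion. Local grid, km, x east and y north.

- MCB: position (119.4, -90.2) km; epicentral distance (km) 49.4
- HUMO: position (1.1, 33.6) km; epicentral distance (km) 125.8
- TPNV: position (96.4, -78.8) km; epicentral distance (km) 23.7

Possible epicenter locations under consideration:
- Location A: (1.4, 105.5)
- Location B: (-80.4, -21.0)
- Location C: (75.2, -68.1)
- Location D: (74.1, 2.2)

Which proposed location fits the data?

Location C

For each candidate, compare |candidate − station| to the reported distance:
Location A: residuals MCB 179.1, HUMO 53.9, TPNV 183.6 → max 183.6 km
Location B: residuals MCB 162.0, HUMO 27.7, TPNV 162.3 → max 162.3 km
Location C: residuals MCB 0.0, HUMO 0.0, TPNV 0.0 → max 0.0 km
Location D: residuals MCB 53.5, HUMO 46.3, TPNV 60.3 → max 60.3 km
Only Location C has all residuals ≈ 0.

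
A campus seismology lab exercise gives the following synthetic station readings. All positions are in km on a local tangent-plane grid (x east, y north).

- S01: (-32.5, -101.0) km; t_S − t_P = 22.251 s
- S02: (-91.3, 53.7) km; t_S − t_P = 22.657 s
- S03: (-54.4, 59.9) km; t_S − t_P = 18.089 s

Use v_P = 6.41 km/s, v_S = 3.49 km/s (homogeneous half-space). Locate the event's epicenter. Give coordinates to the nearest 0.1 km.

(80.2, 26.9)

Distance from S−P lag: d = Δt · v_P v_S / (v_P − v_S) = Δt · (6.41·3.49)/(6.41−3.49) ≈ 7.6613·Δt.
So d_S01 = 170.47, d_S02 = 173.58, d_S03 = 138.58 km.
Circle about each station: (x + 32.5)² + (y + 101.0)² = 170.47²; (x + 91.3)² + (y − 53.7)² = 173.58²; (x + 54.4)² + (y − 59.9)² = 138.58².
Subtracting the S01 equation from the S02 and S03 equations removes the quadratic terms:
-117.6 x + 309.4 y = -1107.87
-43.8 x + 321.8 y = 5145.72
Solving the 2×2 system: x ≈ 80.2, y ≈ 26.9 km.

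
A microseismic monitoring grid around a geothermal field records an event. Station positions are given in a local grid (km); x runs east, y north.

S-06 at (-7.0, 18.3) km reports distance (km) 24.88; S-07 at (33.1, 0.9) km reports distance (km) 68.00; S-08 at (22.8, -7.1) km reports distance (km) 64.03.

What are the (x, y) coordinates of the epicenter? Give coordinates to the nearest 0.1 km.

(-26.3, 34.0)

Circle about each station: (x + 7.0)² + (y − 18.3)² = 24.88²; (x − 33.1)² + (y − 0.9)² = 68.00²; (x − 22.8)² + (y + 7.1)² = 64.03².
Subtracting the S-06 equation from the S-07 and S-08 equations removes the quadratic terms:
80.2 x − 34.8 y = -3292.46
59.6 x − 50.8 y = -3294.47
Solving the 2×2 system: x ≈ -26.3, y ≈ 34.0 km.
Check against S-06 (with the unrounded x, y): √((x + 7.0)²+(y − 18.3)²) = 24.88 ≈ 24.88 km. ✓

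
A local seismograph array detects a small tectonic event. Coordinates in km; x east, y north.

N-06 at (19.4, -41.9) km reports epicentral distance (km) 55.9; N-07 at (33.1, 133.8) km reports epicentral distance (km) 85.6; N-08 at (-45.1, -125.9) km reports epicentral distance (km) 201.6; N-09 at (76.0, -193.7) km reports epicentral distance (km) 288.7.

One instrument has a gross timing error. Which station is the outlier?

Solve using three stations at a time. Using N-07, N-08, N-09 (subtract circle equations pairwise → linear system) gives (x, y) ≈ (-29.3, 75.1).
Distances from that point to each station vs reported:
  N-06: calculated 126.8 vs reported 55.9 → residual 70.9 km
  N-07: calculated 85.7 vs reported 85.6 → residual 0.1 km
  N-08: calculated 201.6 vs reported 201.6 → residual 0.0 km
  N-09: calculated 288.7 vs reported 288.7 → residual 0.0 km
N-07, N-08, N-09 are mutually consistent (residuals ≈ 0); N-06 is off by 70.9 km.

N-06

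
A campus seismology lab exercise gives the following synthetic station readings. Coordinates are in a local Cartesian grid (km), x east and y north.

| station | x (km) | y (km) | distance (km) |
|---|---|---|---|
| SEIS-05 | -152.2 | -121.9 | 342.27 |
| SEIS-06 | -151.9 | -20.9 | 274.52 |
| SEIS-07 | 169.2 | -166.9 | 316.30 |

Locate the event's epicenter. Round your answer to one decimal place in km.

Circle about each station: (x + 152.2)² + (y + 121.9)² = 342.27²; (x + 151.9)² + (y + 20.9)² = 274.52²; (x − 169.2)² + (y + 166.9)² = 316.30².
Subtracting the SEIS-05 equation from the SEIS-06 and SEIS-07 equations removes the quadratic terms:
0.6 x + 202.0 y = 27273.49
642.8 x − 90.0 y = 35562.86
Solving the 2×2 system: x ≈ 74.2, y ≈ 134.8 km.

(74.2, 134.8)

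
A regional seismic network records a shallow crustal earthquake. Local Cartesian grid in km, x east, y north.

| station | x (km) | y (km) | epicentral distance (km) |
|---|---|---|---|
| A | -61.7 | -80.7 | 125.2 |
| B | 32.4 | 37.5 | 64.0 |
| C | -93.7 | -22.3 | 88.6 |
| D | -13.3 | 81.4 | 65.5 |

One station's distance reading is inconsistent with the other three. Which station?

Solve using three stations at a time. Using A, B, C (subtract circle equations pairwise → linear system) gives (x, y) ≈ (-31.5, 40.8).
Distances from that point to each station vs reported:
  A: calculated 125.2 vs reported 125.2 → residual 0.0 km
  B: calculated 64.0 vs reported 64.0 → residual 0.0 km
  C: calculated 88.6 vs reported 88.6 → residual 0.0 km
  D: calculated 44.5 vs reported 65.5 → residual 21.0 km
A, B, C are mutually consistent (residuals ≈ 0); D is off by 21.0 km.

D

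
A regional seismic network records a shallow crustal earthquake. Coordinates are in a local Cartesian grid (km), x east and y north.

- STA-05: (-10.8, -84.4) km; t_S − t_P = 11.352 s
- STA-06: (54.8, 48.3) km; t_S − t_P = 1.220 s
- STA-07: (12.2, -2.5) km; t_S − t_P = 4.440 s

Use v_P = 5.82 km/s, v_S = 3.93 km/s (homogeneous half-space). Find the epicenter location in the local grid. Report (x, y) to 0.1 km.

41.1 km east, 42.8 km north

Distance from S−P lag: d = Δt · v_P v_S / (v_P − v_S) = Δt · (5.82·3.93)/(5.82−3.93) ≈ 12.1019·Δt.
So d_STA-05 = 137.38, d_STA-06 = 14.76, d_STA-07 = 53.73 km.
Circle about each station: (x + 10.8)² + (y + 84.4)² = 137.38²; (x − 54.8)² + (y − 48.3)² = 14.76²; (x − 12.2)² + (y + 2.5)² = 53.73².
Subtracting pairs of circle equations eliminates x²+y² and gives linear equations (the radical axes):
131.2 x + 265.4 y = 16751.34
46.0 x + 163.8 y = 8901.44
Solving the 2×2 system: x ≈ 41.1, y ≈ 42.8 km.
Check against STA-05 (with the unrounded x, y): √((x + 10.8)²+(y + 84.4)²) = 137.38 ≈ 137.38 km. ✓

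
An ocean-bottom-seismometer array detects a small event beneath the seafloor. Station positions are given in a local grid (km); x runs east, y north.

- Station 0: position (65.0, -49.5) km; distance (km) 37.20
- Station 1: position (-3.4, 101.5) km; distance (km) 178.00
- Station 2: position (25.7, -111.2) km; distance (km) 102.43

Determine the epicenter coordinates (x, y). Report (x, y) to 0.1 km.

(101.5, -42.3)

Circle about each station: (x − 65.0)² + (y + 49.5)² = 37.20²; (x + 3.4)² + (y − 101.5)² = 178.00²; (x − 25.7)² + (y + 111.2)² = 102.43².
Subtracting the Station 0 equation from the Station 1 and Station 2 equations removes the quadratic terms:
-136.8 x + 302.0 y = -26661.60
-78.6 x − 123.4 y = -2757.38
Solving the 2×2 system: x ≈ 101.5, y ≈ -42.3 km.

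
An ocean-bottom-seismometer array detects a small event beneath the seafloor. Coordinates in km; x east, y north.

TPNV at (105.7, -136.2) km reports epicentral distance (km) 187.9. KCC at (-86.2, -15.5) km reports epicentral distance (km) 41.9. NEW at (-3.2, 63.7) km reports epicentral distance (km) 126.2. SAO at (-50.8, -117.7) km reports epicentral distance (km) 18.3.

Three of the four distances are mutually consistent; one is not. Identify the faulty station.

Solve using three stations at a time. Using TPNV, KCC, NEW (subtract circle equations pairwise → linear system) gives (x, y) ≈ (-60.6, -48.7).
Distances from that point to each station vs reported:
  TPNV: calculated 187.9 vs reported 187.9 → residual 0.0 km
  KCC: calculated 41.9 vs reported 41.9 → residual 0.0 km
  NEW: calculated 126.2 vs reported 126.2 → residual 0.0 km
  SAO: calculated 69.7 vs reported 18.3 → residual 51.4 km
TPNV, KCC, NEW are mutually consistent (residuals ≈ 0); SAO is off by 51.4 km.

SAO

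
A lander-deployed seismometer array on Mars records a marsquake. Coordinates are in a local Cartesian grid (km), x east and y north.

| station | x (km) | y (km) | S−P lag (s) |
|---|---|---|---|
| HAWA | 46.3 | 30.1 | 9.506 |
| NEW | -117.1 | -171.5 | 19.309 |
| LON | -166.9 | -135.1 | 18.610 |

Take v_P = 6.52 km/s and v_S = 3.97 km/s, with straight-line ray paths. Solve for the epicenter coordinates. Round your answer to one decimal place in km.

Distance from S−P lag: d = Δt · v_P v_S / (v_P − v_S) = Δt · (6.52·3.97)/(6.52−3.97) ≈ 10.1507·Δt.
So d_HAWA = 96.49, d_NEW = 196.00, d_LON = 188.91 km.
Circle about each station: (x − 46.3)² + (y − 30.1)² = 96.49²; (x + 117.1)² + (y + 171.5)² = 196.00²; (x + 166.9)² + (y + 135.1)² = 188.91².
Subtracting pairs of circle equations eliminates x²+y² and gives linear equations (the radical axes):
-326.8 x − 403.2 y = 10969.28
-426.4 x − 330.4 y = 16681.25
Solving the 2×2 system: x ≈ -48.5, y ≈ 12.1 km.

(-48.5, 12.1)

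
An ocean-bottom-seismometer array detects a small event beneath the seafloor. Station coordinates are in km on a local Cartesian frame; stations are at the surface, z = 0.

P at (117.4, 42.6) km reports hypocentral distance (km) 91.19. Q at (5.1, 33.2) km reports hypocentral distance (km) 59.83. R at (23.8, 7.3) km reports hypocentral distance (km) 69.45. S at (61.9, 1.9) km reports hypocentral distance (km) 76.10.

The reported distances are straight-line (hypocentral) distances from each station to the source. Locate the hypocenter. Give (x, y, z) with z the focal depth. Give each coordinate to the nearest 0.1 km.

Each station gives a sphere (x−x_i)² + (y−y_i)² + z² = d_i² (stations at z=0).
Subtracting the P sphere from Q and R: z² cancels, leaving linear equations in x and y:
-224.6 x − 18.8 y = -9733.28
-187.2 x − 70.6 y = -11485.48
Solving: x ≈ 38.196, y ≈ 61.404 km (keep extra digits for the depth step; rounded: 38.2, 61.4).
Then from the P sphere: z² = 91.19² − (x − 117.4)² − (y − 42.6)² with x = 38.196, y = 61.404, so z ≈ 41.094 ≈ 41.1 km.
Check against S (with the unrounded solution): distance 76.10 ≈ 76.10 km. ✓

x ≈ 38.2 km, y ≈ 61.4 km, depth ≈ 41.1 km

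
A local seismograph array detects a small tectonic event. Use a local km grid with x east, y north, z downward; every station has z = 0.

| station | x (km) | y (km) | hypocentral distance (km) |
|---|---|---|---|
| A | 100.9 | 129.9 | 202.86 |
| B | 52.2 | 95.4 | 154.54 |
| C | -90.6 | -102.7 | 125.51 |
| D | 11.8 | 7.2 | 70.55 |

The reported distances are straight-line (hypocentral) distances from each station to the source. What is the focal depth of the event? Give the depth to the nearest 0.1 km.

depth ≈ 45.4 km

Each station gives a sphere (x−x_i)² + (y−y_i)² + z² = d_i² (stations at z=0).
Subtracting the A sphere from B and C: z² cancels, leaving linear equations in x and y:
-97.4 x − 69.0 y = 2040.75
-383.0 x − 465.2 y = 17100.25
Solving: x ≈ 12.210, y ≈ -46.811 km (keep extra digits for the depth step; rounded: 12.2, -46.8).
Then from the A sphere: z² = 202.86² − (x − 100.9)² − (y − 129.9)² with x = 12.210, y = -46.811, so z ≈ 45.382 ≈ 45.4 km.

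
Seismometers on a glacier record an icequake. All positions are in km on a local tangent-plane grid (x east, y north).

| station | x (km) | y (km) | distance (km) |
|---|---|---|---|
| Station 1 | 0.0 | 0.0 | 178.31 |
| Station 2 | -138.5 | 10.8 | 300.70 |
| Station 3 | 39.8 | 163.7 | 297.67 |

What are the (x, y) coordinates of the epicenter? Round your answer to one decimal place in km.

Circle about each station: x² + y² = 178.31²; (x + 138.5)² + (y − 10.8)² = 300.70²; (x − 39.8)² + (y − 163.7)² = 297.67².
Subtracting pairs of circle equations eliminates x²+y² and gives linear equations (the radical axes):
-277.0 x + 21.6 y = -39327.14
79.6 x + 327.4 y = -28431.24
Solving the 2×2 system: x ≈ 132.7, y ≈ -119.1 km.

x ≈ 132.7 km, y ≈ -119.1 km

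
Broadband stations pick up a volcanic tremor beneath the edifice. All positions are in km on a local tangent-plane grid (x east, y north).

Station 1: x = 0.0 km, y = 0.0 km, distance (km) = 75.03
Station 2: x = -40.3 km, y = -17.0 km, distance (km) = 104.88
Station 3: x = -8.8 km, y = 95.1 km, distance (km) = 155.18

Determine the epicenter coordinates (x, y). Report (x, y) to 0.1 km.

Circle about each station: x² + y² = 75.03²; (x + 40.3)² + (y + 17.0)² = 104.88²; (x + 8.8)² + (y − 95.1)² = 155.18².
Subtracting the Station 1 equation from the Station 2 and Station 3 equations removes the quadratic terms:
-80.6 x − 34.0 y = -3457.22
-17.6 x + 190.2 y = -9329.88
Solving the 2×2 system: x ≈ 61.2, y ≈ -43.4 km.
Check against Station 1 (with the unrounded x, y): √(x²+y²) = 75.02 ≈ 75.03 km. ✓

61.2 km east, -43.4 km north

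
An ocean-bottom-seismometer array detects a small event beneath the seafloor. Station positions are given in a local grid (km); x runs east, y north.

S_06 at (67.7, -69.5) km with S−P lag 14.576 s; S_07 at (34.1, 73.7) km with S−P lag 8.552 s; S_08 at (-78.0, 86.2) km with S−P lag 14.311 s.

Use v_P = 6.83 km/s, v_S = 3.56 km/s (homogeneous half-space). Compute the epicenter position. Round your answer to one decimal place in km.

Distance from S−P lag: d = Δt · v_P v_S / (v_P − v_S) = Δt · (6.83·3.56)/(6.83−3.56) ≈ 7.4357·Δt.
So d_S_06 = 108.38, d_S_07 = 63.59, d_S_08 = 106.41 km.
Circle about each station: (x − 67.7)² + (y + 69.5)² = 108.38²; (x − 34.1)² + (y − 73.7)² = 63.59²; (x + 78.0)² + (y − 86.2)² = 106.41².
Subtracting pairs of circle equations eliminates x²+y² and gives linear equations (the radical axes):
-67.2 x + 286.4 y = 4883.50
-291.4 x + 311.4 y = 4524.04
Solving the 2×2 system: x ≈ 3.6, y ≈ 17.9 km.

3.6 km east, 17.9 km north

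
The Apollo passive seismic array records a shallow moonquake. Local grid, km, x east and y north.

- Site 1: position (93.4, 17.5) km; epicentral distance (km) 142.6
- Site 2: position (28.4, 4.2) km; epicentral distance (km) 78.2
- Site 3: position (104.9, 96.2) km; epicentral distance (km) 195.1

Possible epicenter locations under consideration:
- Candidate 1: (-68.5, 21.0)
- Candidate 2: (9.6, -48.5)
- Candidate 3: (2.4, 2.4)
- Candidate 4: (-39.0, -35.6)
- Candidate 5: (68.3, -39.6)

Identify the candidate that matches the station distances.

Candidate 4

For each candidate, compare |candidate − station| to the reported distance:
Candidate 1: residuals Site 1 19.3, Site 2 20.1, Site 3 6.1 → max 20.1 km
Candidate 2: residuals Site 1 35.9, Site 2 22.2, Site 3 21.8 → max 35.9 km
Candidate 3: residuals Site 1 50.4, Site 2 52.1, Site 3 56.2 → max 56.2 km
Candidate 4: residuals Site 1 0.1, Site 2 0.1, Site 3 0.0 → max 0.1 km
Candidate 5: residuals Site 1 80.2, Site 2 19.0, Site 3 54.5 → max 80.2 km
Only Candidate 4 has all residuals ≈ 0.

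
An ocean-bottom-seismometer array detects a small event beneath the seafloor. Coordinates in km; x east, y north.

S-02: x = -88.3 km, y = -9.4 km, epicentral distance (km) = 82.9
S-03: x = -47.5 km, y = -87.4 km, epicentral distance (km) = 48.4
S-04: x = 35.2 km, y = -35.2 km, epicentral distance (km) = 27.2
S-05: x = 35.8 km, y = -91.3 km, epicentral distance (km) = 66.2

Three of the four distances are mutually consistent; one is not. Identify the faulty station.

Solve using three stations at a time. Using S-02, S-03, S-05 (subtract circle equations pairwise → linear system) gives (x, y) ≈ (-16.3, -50.4).
Distances from that point to each station vs reported:
  S-02: calculated 82.9 vs reported 82.9 → residual 0.0 km
  S-03: calculated 48.4 vs reported 48.4 → residual 0.0 km
  S-04: calculated 53.7 vs reported 27.2 → residual 26.5 km
  S-05: calculated 66.2 vs reported 66.2 → residual 0.0 km
S-02, S-03, S-05 are mutually consistent (residuals ≈ 0); S-04 is off by 26.5 km.

S-04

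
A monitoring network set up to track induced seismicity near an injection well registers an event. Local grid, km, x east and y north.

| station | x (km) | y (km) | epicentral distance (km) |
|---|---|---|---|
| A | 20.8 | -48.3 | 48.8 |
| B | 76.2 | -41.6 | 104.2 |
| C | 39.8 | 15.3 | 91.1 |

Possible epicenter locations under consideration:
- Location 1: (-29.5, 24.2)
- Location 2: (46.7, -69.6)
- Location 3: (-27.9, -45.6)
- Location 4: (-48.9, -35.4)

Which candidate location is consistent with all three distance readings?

For each candidate, compare |candidate − station| to the reported distance:
Location 1: residuals A 39.4, B 20.3, C 21.2 → max 39.4 km
Location 2: residuals A 15.3, B 63.5, C 5.9 → max 63.5 km
Location 3: residuals A 0.0, B 0.0, C 0.0 → max 0.0 km
Location 4: residuals A 22.1, B 21.1, C 11.1 → max 22.1 km
Only Location 3 has all residuals ≈ 0.

Location 3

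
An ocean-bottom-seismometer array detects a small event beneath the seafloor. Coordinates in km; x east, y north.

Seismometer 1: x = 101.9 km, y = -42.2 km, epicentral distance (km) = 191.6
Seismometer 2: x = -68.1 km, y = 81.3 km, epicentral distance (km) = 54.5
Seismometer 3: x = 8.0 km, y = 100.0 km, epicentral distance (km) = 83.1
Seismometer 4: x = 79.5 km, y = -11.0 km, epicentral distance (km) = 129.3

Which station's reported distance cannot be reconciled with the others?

Seismometer 1

Solve using three stations at a time. Using Seismometer 2, Seismometer 3, Seismometer 4 (subtract circle equations pairwise → linear system) gives (x, y) ≈ (-41.9, 33.5).
Distances from that point to each station vs reported:
  Seismometer 1: calculated 162.5 vs reported 191.6 → residual 29.1 km
  Seismometer 2: calculated 54.5 vs reported 54.5 → residual 0.0 km
  Seismometer 3: calculated 83.1 vs reported 83.1 → residual 0.0 km
  Seismometer 4: calculated 129.3 vs reported 129.3 → residual 0.0 km
Seismometer 2, Seismometer 3, Seismometer 4 are mutually consistent (residuals ≈ 0); Seismometer 1 is off by 29.1 km.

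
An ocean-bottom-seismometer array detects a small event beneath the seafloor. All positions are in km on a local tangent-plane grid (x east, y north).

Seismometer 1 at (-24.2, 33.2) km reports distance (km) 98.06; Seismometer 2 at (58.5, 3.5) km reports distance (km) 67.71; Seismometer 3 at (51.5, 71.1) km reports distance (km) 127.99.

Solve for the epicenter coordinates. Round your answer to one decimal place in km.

x ≈ 21.8 km, y ≈ -53.4 km

Circle about each station: (x + 24.2)² + (y − 33.2)² = 98.06²; (x − 58.5)² + (y − 3.5)² = 67.71²; (x − 51.5)² + (y − 71.1)² = 127.99².
Subtracting pairs of circle equations eliminates x²+y² and gives linear equations (the radical axes):
165.4 x − 59.4 y = 6777.74
151.4 x + 75.8 y = -746.10
Solving the 2×2 system: x ≈ 21.8, y ≈ -53.4 km.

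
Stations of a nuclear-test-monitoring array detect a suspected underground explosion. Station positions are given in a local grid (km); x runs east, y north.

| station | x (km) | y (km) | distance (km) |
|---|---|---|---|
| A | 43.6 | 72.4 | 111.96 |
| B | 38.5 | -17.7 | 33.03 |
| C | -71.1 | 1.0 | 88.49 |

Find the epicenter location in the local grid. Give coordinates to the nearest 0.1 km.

10.0 km east, -34.4 km north

Circle about each station: (x − 43.6)² + (y − 72.4)² = 111.96²; (x − 38.5)² + (y + 17.7)² = 33.03²; (x + 71.1)² + (y − 1.0)² = 88.49².
Subtracting the A equation from the B and C equations removes the quadratic terms:
-10.2 x − 180.2 y = 6096.88
-229.4 x − 142.8 y = 2618.05
Solving the 2×2 system: x ≈ 10.0, y ≈ -34.4 km.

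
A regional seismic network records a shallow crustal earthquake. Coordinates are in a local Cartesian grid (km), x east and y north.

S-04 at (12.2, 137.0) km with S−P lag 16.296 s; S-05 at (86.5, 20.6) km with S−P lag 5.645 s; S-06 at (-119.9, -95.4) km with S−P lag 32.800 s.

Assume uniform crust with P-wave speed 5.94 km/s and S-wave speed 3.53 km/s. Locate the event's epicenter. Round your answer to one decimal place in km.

Distance from S−P lag: d = Δt · v_P v_S / (v_P − v_S) = Δt · (5.94·3.53)/(5.94−3.53) ≈ 8.7005·Δt.
So d_S-04 = 141.78, d_S-05 = 49.11, d_S-06 = 285.38 km.
Circle about each station: (x − 12.2)² + (y − 137.0)² = 141.78²; (x − 86.5)² + (y − 20.6)² = 49.11²; (x + 119.9)² + (y + 95.4)² = 285.38².
Subtracting pairs of circle equations eliminates x²+y² and gives linear equations (the radical axes):
148.6 x − 232.8 y = 6678.55
-264.2 x − 464.8 y = -56780.85
Solving the 2×2 system: x ≈ 125.0, y ≈ 51.1 km.

(125.0, 51.1)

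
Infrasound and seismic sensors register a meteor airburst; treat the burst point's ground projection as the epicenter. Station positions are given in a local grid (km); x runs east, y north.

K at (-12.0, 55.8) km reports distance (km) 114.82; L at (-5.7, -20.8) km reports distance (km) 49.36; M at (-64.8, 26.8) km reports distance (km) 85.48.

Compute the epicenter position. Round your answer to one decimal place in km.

-41.0 km east, -55.3 km north

Circle about each station: (x + 12.0)² + (y − 55.8)² = 114.82²; (x + 5.7)² + (y + 20.8)² = 49.36²; (x + 64.8)² + (y − 26.8)² = 85.48².
Subtracting pairs of circle equations eliminates x²+y² and gives linear equations (the radical axes):
12.6 x − 153.2 y = 7954.71
-105.6 x − 58.0 y = 7536.44
Solving the 2×2 system: x ≈ -41.0, y ≈ -55.3 km.
Check against K (with the unrounded x, y): √((x + 12.0)²+(y − 55.8)²) = 114.82 ≈ 114.82 km. ✓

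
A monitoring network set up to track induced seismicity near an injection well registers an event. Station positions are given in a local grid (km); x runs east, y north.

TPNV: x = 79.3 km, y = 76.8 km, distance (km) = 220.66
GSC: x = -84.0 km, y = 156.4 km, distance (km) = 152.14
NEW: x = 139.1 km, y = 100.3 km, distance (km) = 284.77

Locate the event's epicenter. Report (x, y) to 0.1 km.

Circle about each station: (x − 79.3)² + (y − 76.8)² = 220.66²; (x + 84.0)² + (y − 156.4)² = 152.14²; (x − 139.1)² + (y − 100.3)² = 284.77².
Subtracting the TPNV equation from the GSC and NEW equations removes the quadratic terms:
-326.6 x + 159.2 y = 44874.49
119.6 x + 47.0 y = -15180.95
Solving the 2×2 system: x ≈ -131.6, y ≈ 11.9 km.

(-131.6, 11.9)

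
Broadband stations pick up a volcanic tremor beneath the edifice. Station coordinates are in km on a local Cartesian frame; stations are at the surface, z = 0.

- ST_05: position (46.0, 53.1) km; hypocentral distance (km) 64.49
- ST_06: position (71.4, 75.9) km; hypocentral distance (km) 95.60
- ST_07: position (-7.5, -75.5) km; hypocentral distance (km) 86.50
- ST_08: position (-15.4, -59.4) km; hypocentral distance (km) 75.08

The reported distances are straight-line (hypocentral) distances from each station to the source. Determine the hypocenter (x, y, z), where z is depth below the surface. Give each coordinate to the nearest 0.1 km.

Each station gives a sphere (x−x_i)² + (y−y_i)² + z² = d_i² (stations at z=0).
Subtracting the ST_05 sphere from ST_06 and ST_07: z² cancels, leaving linear equations in x and y:
50.8 x + 45.6 y = 942.76
-107.0 x − 257.2 y = -2502.40
Solving: x ≈ 15.680, y ≈ 3.206 km (keep extra digits for the depth step; rounded: 15.7, 3.2).
Then from the ST_05 sphere: z² = 64.49² − (x − 46.0)² − (y − 53.1)² with x = 15.680, y = 3.206, so z ≈ 27.391 ≈ 27.4 km.

x ≈ 15.7 km, y ≈ 3.2 km, depth ≈ 27.4 km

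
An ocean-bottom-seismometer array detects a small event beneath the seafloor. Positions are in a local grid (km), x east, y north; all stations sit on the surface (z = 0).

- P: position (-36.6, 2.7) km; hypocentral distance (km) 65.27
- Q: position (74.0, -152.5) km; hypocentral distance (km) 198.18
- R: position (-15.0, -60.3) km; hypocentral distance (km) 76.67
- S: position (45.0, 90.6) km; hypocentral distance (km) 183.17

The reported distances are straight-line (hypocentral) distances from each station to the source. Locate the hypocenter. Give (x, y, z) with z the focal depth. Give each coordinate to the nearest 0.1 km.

(-85.7, -36.5, 17.7)

Each station gives a sphere (x−x_i)² + (y−y_i)² + z² = d_i² (stations at z=0).
Subtracting the P sphere from Q and R: z² cancels, leaving linear equations in x and y:
221.2 x − 310.4 y = -7629.74
43.2 x − 126.0 y = 896.12
Solving: x ≈ -85.708, y ≈ -36.498 km (keep extra digits for the depth step; rounded: -85.7, -36.5).
Then from the P sphere: z² = 65.27² − (x + 36.6)² − (y − 2.7)² with x = -85.708, y = -36.498, so z ≈ 17.666 ≈ 17.7 km.
Check against S (with the unrounded solution): distance 183.17 ≈ 183.17 km. ✓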